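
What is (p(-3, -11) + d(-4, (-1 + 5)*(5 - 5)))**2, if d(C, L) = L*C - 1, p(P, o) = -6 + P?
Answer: 100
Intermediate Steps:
d(C, L) = -1 + C*L (d(C, L) = C*L - 1 = -1 + C*L)
(p(-3, -11) + d(-4, (-1 + 5)*(5 - 5)))**2 = ((-6 - 3) + (-1 - 4*(-1 + 5)*(5 - 5)))**2 = (-9 + (-1 - 16*0))**2 = (-9 + (-1 - 4*0))**2 = (-9 + (-1 + 0))**2 = (-9 - 1)**2 = (-10)**2 = 100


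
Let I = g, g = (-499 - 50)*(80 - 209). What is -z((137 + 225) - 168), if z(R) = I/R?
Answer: -70821/194 ≈ -365.06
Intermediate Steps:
g = 70821 (g = -549*(-129) = 70821)
I = 70821
z(R) = 70821/R
-z((137 + 225) - 168) = -70821/((137 + 225) - 168) = -70821/(362 - 168) = -70821/194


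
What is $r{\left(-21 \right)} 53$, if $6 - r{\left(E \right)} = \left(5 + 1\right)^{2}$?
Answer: $-1590$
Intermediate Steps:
$r{\left(E \right)} = -30$ ($r{\left(E \right)} = 6 - \left(5 + 1\right)^{2} = 6 - 6^{2} = 6 - 36 = -30$)
$r{\left(-21 \right)} 53 = \left(-30\right) 53 = -1590$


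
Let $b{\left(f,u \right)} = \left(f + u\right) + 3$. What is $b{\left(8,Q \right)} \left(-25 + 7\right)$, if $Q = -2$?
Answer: $-162$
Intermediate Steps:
$b{\left(f,u \right)} = 3 + f + u$
$b{\left(8,Q \right)} \left(-25 + 7\right) = \left(3 + 8 - 2\right) \left(-25 + 7\right) = 9 \left(-18\right) = -162$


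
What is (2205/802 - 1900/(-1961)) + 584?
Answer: 924317453/1572722 ≈ 587.72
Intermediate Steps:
(2205/802 - 1900/(-1961)) + 584 = (2205*(1/802) - 1900*(-1/1961)) + 584 = (2205/802 + 1900/1961) + 584 = 5847805/1572722 + 584 = 924317453/1572722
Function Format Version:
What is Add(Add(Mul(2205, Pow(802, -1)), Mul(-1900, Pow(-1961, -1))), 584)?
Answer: Rational(924317453, 1572722) ≈ 587.72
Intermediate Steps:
Add(Add(Mul(2205, Pow(802, -1)), Mul(-1900, Pow(-1961, -1))), 584) = Add(Add(Mul(2205, Rational(1, 802)), Mul(-1900, Rational(-1, 1961))), 584) = Add(Add(Rational(2205, 802), Rational(1900, 1961)), 584) = Add(Rational(5847805, 1572722), 584) = Rational(924317453, 1572722)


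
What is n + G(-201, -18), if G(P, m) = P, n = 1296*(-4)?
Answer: -5385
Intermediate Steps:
n = -5184
n + G(-201, -18) = -5184 - 201 = -5385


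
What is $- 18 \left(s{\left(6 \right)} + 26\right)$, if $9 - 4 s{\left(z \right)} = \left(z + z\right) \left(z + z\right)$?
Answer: $\frac{279}{2} \approx 139.5$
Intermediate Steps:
$s{\left(z \right)} = \frac{9}{4} - z^{2}$ ($s{\left(z \right)} = \frac{9}{4} - \frac{\left(z + z\right) \left(z + z\right)}{4} = \frac{9}{4} - \frac{2 z 2 z}{4} = \frac{9}{4} - \frac{4 z^{2}}{4} = \frac{9}{4} - z^{2}$)
$- 18 \left(s{\left(6 \right)} + 26\right) = - 18 \left(\left(\frac{9}{4} - 6^{2}\right) + 26\right) = - 18 \left(\left(\frac{9}{4} - 36\right) + 26\right) = - 18 \left(- \frac{135}{4} + 26\right) = \left(-18\right) \left(- \frac{31}{4}\right) = \frac{279}{2}$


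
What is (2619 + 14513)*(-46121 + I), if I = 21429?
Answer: -423023344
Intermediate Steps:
(2619 + 14513)*(-46121 + I) = (2619 + 14513)*(-46121 + 21429) = 17132*(-24692) = -423023344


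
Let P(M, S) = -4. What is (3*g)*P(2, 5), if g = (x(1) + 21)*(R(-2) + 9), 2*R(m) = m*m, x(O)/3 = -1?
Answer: -2376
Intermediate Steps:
x(O) = -3 (x(O) = 3*(-1) = -3)
R(m) = m²/2 (R(m) = (m*m)/2 = m²/2)
g = 198 (g = (-3 + 21)*((½)*(-2)² + 9) = 18*((½)*4 + 9) = 18*(2 + 9) = 18*11 = 198)
(3*g)*P(2, 5) = (3*198)*(-4) = 594*(-4) = -2376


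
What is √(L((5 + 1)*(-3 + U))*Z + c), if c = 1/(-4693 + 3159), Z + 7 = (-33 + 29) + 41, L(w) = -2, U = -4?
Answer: I*√141190894/1534 ≈ 7.746*I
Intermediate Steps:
Z = 30 (Z = -7 + ((-33 + 29) + 41) = -7 + (-4 + 41) = -7 + 37 = 30)
c = -1/1534 (c = 1/(-1534) = -1/1534 ≈ -0.00065189)
√(L((5 + 1)*(-3 + U))*Z + c) = √(-2*30 - 1/1534) = √(-60 - 1/1534) = √(-92041/1534) = I*√141190894/1534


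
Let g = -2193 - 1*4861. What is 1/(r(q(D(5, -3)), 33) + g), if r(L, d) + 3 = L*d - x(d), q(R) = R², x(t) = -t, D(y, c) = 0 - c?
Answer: -1/6727 ≈ -0.00014865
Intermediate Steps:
D(y, c) = -c
g = -7054 (g = -2193 - 4861 = -7054)
r(L, d) = -3 + d + L*d (r(L, d) = -3 + (L*d - (-1)*d) = -3 + (L*d + d) = -3 + (d + L*d) = -3 + d + L*d)
1/(r(q(D(5, -3)), 33) + g) = 1/((-3 + 33 + (-1*(-3))²*33) - 7054) = 1/((-3 + 33 + 3²*33) - 7054) = 1/((-3 + 33 + 9*33) - 7054) = 1/((-3 + 33 + 297) - 7054) = 1/(327 - 7054) = 1/(-6727) = -1/6727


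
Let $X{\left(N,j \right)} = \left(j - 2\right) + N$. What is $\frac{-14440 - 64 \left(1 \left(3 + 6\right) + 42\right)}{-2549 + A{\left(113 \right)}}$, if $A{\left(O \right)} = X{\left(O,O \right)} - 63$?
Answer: $\frac{4426}{597} \approx 7.4137$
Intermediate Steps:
$X{\left(N,j \right)} = -2 + N + j$ ($X{\left(N,j \right)} = \left(-2 + j\right) + N = -2 + N + j$)
$A{\left(O \right)} = -65 + 2 O$ ($A{\left(O \right)} = \left(-2 + O + O\right) - 63 = \left(-2 + 2 O\right) - 63 = -65 + 2 O$)
$\frac{-14440 - 64 \left(1 \left(3 + 6\right) + 42\right)}{-2549 + A{\left(113 \right)}} = \frac{-14440 - 64 \left(1 \left(3 + 6\right) + 42\right)}{-2549 + \left(-65 + 2 \cdot 113\right)} = \frac{-14440 - 64 \left(1 \cdot 9 + 42\right)}{-2549 + \left(-65 + 226\right)} = \frac{-14440 - 64 \left(9 + 42\right)}{-2549 + 161} = \frac{-14440 - 3264}{-2388} = \left(-14440 - 3264\right) \left(- \frac{1}{2388}\right) = \left(-17704\right) \left(- \frac{1}{2388}\right) = \frac{4426}{597}$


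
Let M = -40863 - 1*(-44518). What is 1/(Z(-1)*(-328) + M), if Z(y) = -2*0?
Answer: 1/3655 ≈ 0.00027360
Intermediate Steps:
Z(y) = 0
M = 3655 (M = -40863 + 44518 = 3655)
1/(Z(-1)*(-328) + M) = 1/(0*(-328) + 3655) = 1/(0 + 3655) = 1/3655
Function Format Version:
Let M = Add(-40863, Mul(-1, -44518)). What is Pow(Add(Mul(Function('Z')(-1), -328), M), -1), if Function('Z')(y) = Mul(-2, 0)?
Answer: Rational(1, 3655) ≈ 0.00027360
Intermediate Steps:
Function('Z')(y) = 0
M = 3655 (M = Add(-40863, 44518) = 3655)
Pow(Add(Mul(Function('Z')(-1), -328), M), -1) = Pow(Add(Mul(0, -328), 3655), -1) = Pow(Add(0, 3655), -1) = Pow(3655, -1) = Rational(1, 3655)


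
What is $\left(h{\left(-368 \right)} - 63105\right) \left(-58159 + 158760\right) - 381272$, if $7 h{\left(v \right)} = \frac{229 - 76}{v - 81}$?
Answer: $- \frac{19954316977864}{3143} \approx -6.3488 \cdot 10^{9}$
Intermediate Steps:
$h{\left(v \right)} = \frac{153}{7 \left(-81 + v\right)}$ ($h{\left(v \right)} = \frac{\left(229 - 76\right) \frac{1}{v - 81}}{7} = \frac{153 \frac{1}{-81 + v}}{7} = \frac{153}{7 \left(-81 + v\right)}$)
$\left(h{\left(-368 \right)} - 63105\right) \left(-58159 + 158760\right) - 381272 = \left(\frac{153}{7 \left(-81 - 368\right)} - 63105\right) \left(-58159 + 158760\right) - 381272 = \left(\frac{153}{7 \left(-449\right)} - 63105\right) 100601 - 381272 = \left(\frac{153}{7} \left(- \frac{1}{449}\right) - 63105\right) 100601 - 381272 = \left(- \frac{153}{3143} - 63105\right) 100601 - 381272 = \left(- \frac{198339168}{3143}\right) 100601 - 381272 = - \frac{19953118639968}{3143} - 381272 = - \frac{19954316977864}{3143}$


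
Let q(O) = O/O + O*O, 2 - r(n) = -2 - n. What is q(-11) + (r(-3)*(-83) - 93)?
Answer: -54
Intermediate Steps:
r(n) = 4 + n (r(n) = 2 - (-2 - n) = 2 + (2 + n) = 4 + n)
q(O) = 1 + O²
q(-11) + (r(-3)*(-83) - 93) = (1 + (-11)²) + ((4 - 3)*(-83) - 93) = (1 + 121) + (1*(-83) - 93) = 122 + (-83 - 93) = 122 - 176 = -54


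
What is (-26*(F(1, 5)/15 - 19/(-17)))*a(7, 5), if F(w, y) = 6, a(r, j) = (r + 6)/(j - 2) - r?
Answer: 8944/85 ≈ 105.22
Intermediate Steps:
a(r, j) = -r + (6 + r)/(-2 + j) (a(r, j) = (6 + r)/(-2 + j) - r = -r + (6 + r)/(-2 + j))
(-26*(F(1, 5)/15 - 19/(-17)))*a(7, 5) = (-26*(6/15 - 19/(-17)))*((6 + 3*7 - 1*5*7)/(-2 + 5)) = (-26*(6*(1/15) - 19*(-1/17)))*((6 + 21 - 35)/3) = (-26*(⅖ + 19/17))*((⅓)*(-8)) = -26*129/85*(-8/3) = -3354/85*(-8/3) = 8944/85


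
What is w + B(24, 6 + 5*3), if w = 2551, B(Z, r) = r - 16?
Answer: 2556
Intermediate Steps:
B(Z, r) = -16 + r
w + B(24, 6 + 5*3) = 2551 + (-16 + (6 + 5*3)) = 2551 + (-16 + (6 + 15)) = 2551 + (-16 + 21) = 2551 + 5 = 2556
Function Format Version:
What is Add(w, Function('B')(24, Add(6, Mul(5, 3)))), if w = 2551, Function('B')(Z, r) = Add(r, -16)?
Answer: 2556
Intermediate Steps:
Function('B')(Z, r) = Add(-16, r)
Add(w, Function('B')(24, Add(6, Mul(5, 3)))) = Add(2551, Add(-16, Add(6, Mul(5, 3)))) = Add(2551, Add(-16, Add(6, 15))) = Add(2551, Add(-16, 21)) = Add(2551, 5) = 2556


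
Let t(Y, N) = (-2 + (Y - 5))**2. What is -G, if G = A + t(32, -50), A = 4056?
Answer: -4681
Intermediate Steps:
t(Y, N) = (-7 + Y)**2 (t(Y, N) = (-2 + (-5 + Y))**2 = (-7 + Y)**2)
G = 4681 (G = 4056 + (-7 + 32)**2 = 4056 + 25**2 = 4056 + 625 = 4681)
-G = -1*4681 = -4681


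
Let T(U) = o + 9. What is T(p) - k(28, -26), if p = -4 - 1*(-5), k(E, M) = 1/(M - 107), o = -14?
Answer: -664/133 ≈ -4.9925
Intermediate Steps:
k(E, M) = 1/(-107 + M)
p = 1 (p = -4 + 5 = 1)
T(U) = -5 (T(U) = -14 + 9 = -5)
T(p) - k(28, -26) = -5 - 1/(-107 - 26) = -5 - 1/(-133) = -5 - 1*(-1/133) = -5 + 1/133 = -664/133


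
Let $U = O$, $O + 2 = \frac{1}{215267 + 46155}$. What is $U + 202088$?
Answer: $\frac{52829726293}{261422} \approx 2.0209 \cdot 10^{5}$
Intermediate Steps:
$O = - \frac{522843}{261422}$ ($O = -2 + \frac{1}{215267 + 46155} = -2 + \frac{1}{261422} = - \frac{522843}{261422} \approx -2.0$)
$U = - \frac{522843}{261422} \approx -2.0$
$U + 202088 = - \frac{522843}{261422} + 202088 = \frac{52829726293}{261422}$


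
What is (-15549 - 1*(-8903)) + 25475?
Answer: 18829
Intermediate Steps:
(-15549 - 1*(-8903)) + 25475 = (-15549 + 8903) + 25475 = -6646 + 25475 = 18829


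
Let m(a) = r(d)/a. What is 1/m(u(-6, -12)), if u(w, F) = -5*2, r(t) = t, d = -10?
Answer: 1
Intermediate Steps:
u(w, F) = -10
m(a) = -10/a
1/m(u(-6, -12)) = 1/(-10/(-10)) = 1/(-10*(-⅒)) = 1/1 = 1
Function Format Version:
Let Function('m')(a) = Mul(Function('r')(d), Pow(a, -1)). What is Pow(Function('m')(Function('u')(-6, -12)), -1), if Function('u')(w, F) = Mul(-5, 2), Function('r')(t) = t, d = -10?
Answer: 1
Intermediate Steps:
Function('u')(w, F) = -10
Function('m')(a) = Mul(-10, Pow(a, -1))
Pow(Function('m')(Function('u')(-6, -12)), -1) = Pow(Mul(-10, Pow(-10, -1)), -1) = Pow(Mul(-10, Rational(-1, 10)), -1) = Pow(1, -1) = 1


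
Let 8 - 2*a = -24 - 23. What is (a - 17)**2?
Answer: 441/4 ≈ 110.25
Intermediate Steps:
a = 55/2 (a = 4 - (-24 - 23)/2 = 4 - 1/2*(-47) = 4 + 47/2 = 55/2 ≈ 27.500)
(a - 17)**2 = (55/2 - 17)**2 = (21/2)**2 = 441/4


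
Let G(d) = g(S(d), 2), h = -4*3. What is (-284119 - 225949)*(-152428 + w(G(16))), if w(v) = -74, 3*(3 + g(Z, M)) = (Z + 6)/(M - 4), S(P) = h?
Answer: 77786390136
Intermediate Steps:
h = -12
S(P) = -12
g(Z, M) = -3 + (6 + Z)/(3*(-4 + M)) (g(Z, M) = -3 + ((Z + 6)/(M - 4))/3 = -3 + ((6 + Z)/(-4 + M))/3 = -3 + (6 + Z)/(3*(-4 + M)))
G(d) = -2 (G(d) = (42 - 12 - 9*2)/(3*(-4 + 2)) = (⅓)*(42 - 12 - 18)/(-2) = (⅓)*(-½)*12 = -2)
(-284119 - 225949)*(-152428 + w(G(16))) = (-284119 - 225949)*(-152428 - 74) = -510068*(-152502) = 77786390136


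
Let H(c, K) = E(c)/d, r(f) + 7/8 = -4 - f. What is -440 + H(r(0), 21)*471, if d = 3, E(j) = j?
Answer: -9643/8 ≈ -1205.4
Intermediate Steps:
r(f) = -39/8 - f (r(f) = -7/8 + (-4 - f) = -39/8 - f)
H(c, K) = c/3
-440 + H(r(0), 21)*471 = -440 + ((-39/8 - 1*0)/3)*471 = -440 + ((-39/8 + 0)/3)*471 = -440 + ((⅓)*(-39/8))*471 = -440 - 13/8*471 = -440 - 6123/8 = -9643/8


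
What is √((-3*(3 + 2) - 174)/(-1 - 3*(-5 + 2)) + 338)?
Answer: √5030/4 ≈ 17.731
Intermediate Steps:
√((-3*(3 + 2) - 174)/(-1 - 3*(-5 + 2)) + 338) = √((-3*5 - 174)/(-1 - 3*(-3)) + 338) = √((-15 - 174)/(-1 + 9) + 338) = √(-189/8 + 338) = √(2515/8) = √5030/4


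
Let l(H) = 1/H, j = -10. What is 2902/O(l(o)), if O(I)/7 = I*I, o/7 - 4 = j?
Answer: 731304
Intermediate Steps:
o = -42 (o = 28 + 7*(-10) = 28 - 70 = -42)
l(H) = 1/H
O(I) = 7*I**2 (O(I) = 7*(I*I) = 7*I**2)
2902/O(l(o)) = 2902/((7*(1/(-42))**2)) = 2902/((7*(-1/42)**2)) = 2902/((7*(1/1764))) = 2902/(1/252) = 2902*252 = 731304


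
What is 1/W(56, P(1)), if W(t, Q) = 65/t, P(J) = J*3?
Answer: 56/65 ≈ 0.86154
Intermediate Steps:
P(J) = 3*J
1/W(56, P(1)) = 1/(65/56) = 56/65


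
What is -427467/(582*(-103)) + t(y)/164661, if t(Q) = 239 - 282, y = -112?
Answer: 23461522003/3290256102 ≈ 7.1306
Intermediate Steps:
t(Q) = -43
-427467/(582*(-103)) + t(y)/164661 = -427467/(582*(-103)) - 43/164661 = -427467/(-59946) - 43*1/164661 = -427467*(-1/59946) - 43/164661 = 142489/19982 - 43/164661 = 23461522003/3290256102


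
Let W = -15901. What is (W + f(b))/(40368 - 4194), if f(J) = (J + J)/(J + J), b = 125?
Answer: -2650/6029 ≈ -0.43954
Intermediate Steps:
f(J) = 1 (f(J) = (2*J)/((2*J)) = (2*J)*(1/(2*J)) = 1)
(W + f(b))/(40368 - 4194) = (-15901 + 1)/(40368 - 4194) = -15900/36174 = -15900*1/36174 = -2650/6029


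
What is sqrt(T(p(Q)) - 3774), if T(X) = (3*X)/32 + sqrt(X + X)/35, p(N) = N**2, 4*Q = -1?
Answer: sqrt(-4734098250 + 8960*sqrt(2))/1120 ≈ 61.433*I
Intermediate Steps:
Q = -1/4 (Q = (1/4)*(-1) = -1/4 ≈ -0.25000)
T(X) = 3*X/32 + sqrt(2)*sqrt(X)/35 (T(X) = (3*X)*(1/32) + sqrt(2*X)*(1/35) = 3*X/32 + (sqrt(2)*sqrt(X))*(1/35) = 3*X/32 + sqrt(2)*sqrt(X)/35)
sqrt(T(p(Q)) - 3774) = sqrt((3*(-1/4)**2/32 + sqrt(2)*sqrt((-1/4)**2)/35) - 3774) = sqrt(((3/32)*(1/16) + sqrt(2)*sqrt(1/16)/35) - 3774) = sqrt((3/512 + (1/35)*sqrt(2)*(1/4)) - 3774) = sqrt((3/512 + sqrt(2)/140) - 3774) = sqrt(-1932285/512 + sqrt(2)/140)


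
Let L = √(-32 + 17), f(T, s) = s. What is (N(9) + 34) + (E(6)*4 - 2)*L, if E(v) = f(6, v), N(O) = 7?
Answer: 41 + 22*I*√15 ≈ 41.0 + 85.206*I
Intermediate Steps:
E(v) = v
L = I*√15 (L = √(-15) = I*√15 ≈ 3.873*I)
(N(9) + 34) + (E(6)*4 - 2)*L = (7 + 34) + (6*4 - 2)*(I*√15) = 41 + (24 - 2)*(I*√15) = 41 + 22*(I*√15) = 41 + 22*I*√15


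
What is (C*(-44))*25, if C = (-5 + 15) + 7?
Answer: -18700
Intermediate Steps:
C = 17 (C = 10 + 7 = 17)
(C*(-44))*25 = (17*(-44))*25 = -748*25 = -18700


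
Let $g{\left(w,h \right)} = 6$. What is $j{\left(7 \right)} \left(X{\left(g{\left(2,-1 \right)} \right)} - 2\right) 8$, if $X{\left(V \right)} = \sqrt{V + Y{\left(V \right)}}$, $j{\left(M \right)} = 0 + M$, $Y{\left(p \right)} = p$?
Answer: $-112 + 112 \sqrt{3} \approx 81.99$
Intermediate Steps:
$j{\left(M \right)} = M$
$X{\left(V \right)} = \sqrt{2} \sqrt{V}$ ($X{\left(V \right)} = \sqrt{V + V} = \sqrt{2 V} = \sqrt{2} \sqrt{V}$)
$j{\left(7 \right)} \left(X{\left(g{\left(2,-1 \right)} \right)} - 2\right) 8 = 7 \left(\sqrt{2} \sqrt{6} - 2\right) 8 = 7 \left(2 \sqrt{3} - 2\right) 8 = 7 \left(-2 + 2 \sqrt{3}\right) 8 = \left(-14 + 14 \sqrt{3}\right) 8 = -112 + 112 \sqrt{3}$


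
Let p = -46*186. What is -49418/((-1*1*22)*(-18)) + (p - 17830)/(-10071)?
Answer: -27068879/221562 ≈ -122.17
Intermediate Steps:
p = -8556
-49418/((-1*1*22)*(-18)) + (p - 17830)/(-10071) = -49418/((-1*1*22)*(-18)) + (-8556 - 17830)/(-10071) = -49418/(-1*22*(-18)) - 26386*(-1/10071) = -49418/((-22*(-18))) + 26386/10071 = -49418/396 + 26386/10071 = -49418*1/396 + 26386/10071 = -24709/198 + 26386/10071 = -27068879/221562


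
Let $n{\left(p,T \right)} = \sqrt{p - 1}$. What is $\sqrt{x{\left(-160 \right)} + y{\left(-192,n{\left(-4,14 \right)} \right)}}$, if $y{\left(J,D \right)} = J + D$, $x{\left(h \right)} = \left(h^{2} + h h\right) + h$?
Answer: $\sqrt{50848 + i \sqrt{5}} \approx 225.5 + 0.005 i$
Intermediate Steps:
$n{\left(p,T \right)} = \sqrt{-1 + p}$
$x{\left(h \right)} = h + 2 h^{2}$ ($x{\left(h \right)} = \left(h^{2} + h^{2}\right) + h = 2 h^{2} + h = h + 2 h^{2}$)
$y{\left(J,D \right)} = D + J$
$\sqrt{x{\left(-160 \right)} + y{\left(-192,n{\left(-4,14 \right)} \right)}} = \sqrt{- 160 \left(1 + 2 \left(-160\right)\right) - \left(192 - \sqrt{-1 - 4}\right)} = \sqrt{- 160 \left(1 - 320\right) - \left(192 - \sqrt{-5}\right)} = \sqrt{\left(-160\right) \left(-319\right) - \left(192 - i \sqrt{5}\right)} = \sqrt{51040 - \left(192 - i \sqrt{5}\right)} = \sqrt{50848 + i \sqrt{5}}$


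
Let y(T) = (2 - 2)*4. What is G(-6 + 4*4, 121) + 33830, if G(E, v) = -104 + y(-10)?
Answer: 33726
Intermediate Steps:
y(T) = 0 (y(T) = 0*4 = 0)
G(E, v) = -104 (G(E, v) = -104 + 0 = -104)
G(-6 + 4*4, 121) + 33830 = -104 + 33830 = 33726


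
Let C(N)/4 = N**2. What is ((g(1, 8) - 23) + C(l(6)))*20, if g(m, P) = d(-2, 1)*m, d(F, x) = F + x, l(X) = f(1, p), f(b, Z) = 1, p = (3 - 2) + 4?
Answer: -400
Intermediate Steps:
p = 5 (p = 1 + 4 = 5)
l(X) = 1
g(m, P) = -m (g(m, P) = (-2 + 1)*m = -m)
C(N) = 4*N**2
((g(1, 8) - 23) + C(l(6)))*20 = ((-1*1 - 23) + 4*1**2)*20 = ((-1 - 23) + 4*1)*20 = (-24 + 4)*20 = -20*20 = -400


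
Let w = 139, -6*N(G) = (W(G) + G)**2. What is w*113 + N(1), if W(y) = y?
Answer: 47119/3 ≈ 15706.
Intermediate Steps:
N(G) = -2*G**2/3 (N(G) = -(G + G)**2/6 = -4*G**2/6 = -2*G**2/3)
w*113 + N(1) = 139*113 - 2/3*1**2 = 15707 - 2/3*1 = 15707 - 2/3 = 47119/3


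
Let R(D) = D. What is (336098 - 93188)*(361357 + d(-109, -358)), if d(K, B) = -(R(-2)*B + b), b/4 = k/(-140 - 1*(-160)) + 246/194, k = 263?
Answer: 8496161727948/97 ≈ 8.7589e+10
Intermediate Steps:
b = 27971/485 (b = 4*(263/(-140 - 1*(-160)) + 246/194) = 4*(263/(-140 + 160) + 246*(1/194)) = 4*(263/20 + 123/97) = 4*(27971/1940) = 27971/485 ≈ 57.672)
d(K, B) = -27971/485 + 2*B (d(K, B) = -(-2*B + 27971/485) = -(27971/485 - 2*B) = -27971/485 + 2*B)
(336098 - 93188)*(361357 + d(-109, -358)) = (336098 - 93188)*(361357 + (-27971/485 + 2*(-358))) = 242910*(361357 + (-27971/485 - 716)) = 242910*(361357 - 375231/485) = 242910*(174882914/485) = 8496161727948/97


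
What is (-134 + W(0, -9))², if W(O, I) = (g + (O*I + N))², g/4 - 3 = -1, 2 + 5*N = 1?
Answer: 3345241/625 ≈ 5352.4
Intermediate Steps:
N = -⅕ (N = -⅖ + (⅕)*1 = -⅖ + ⅕ = -⅕ ≈ -0.20000)
g = 8 (g = 12 + 4*(-1) = 12 - 4 = 8)
W(O, I) = (39/5 + I*O)² (W(O, I) = (8 + (O*I - ⅕))² = (8 + (I*O - ⅕))² = (8 + (-⅕ + I*O))² = (39/5 + I*O)²)
(-134 + W(0, -9))² = (-134 + (39 + 5*(-9)*0)²/25)² = (-134 + (39 + 0)²/25)² = (-134 + (1/25)*39²)² = (-134 + (1/25)*1521)² = (-134 + 1521/25)² = (-1829/25)² = 3345241/625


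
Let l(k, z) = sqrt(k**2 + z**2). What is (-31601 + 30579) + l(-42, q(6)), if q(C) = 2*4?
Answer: -1022 + 2*sqrt(457) ≈ -979.25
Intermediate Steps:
q(C) = 8
(-31601 + 30579) + l(-42, q(6)) = (-31601 + 30579) + sqrt((-42)**2 + 8**2) = -1022 + sqrt(1764 + 64) = -1022 + sqrt(1828) = -1022 + 2*sqrt(457)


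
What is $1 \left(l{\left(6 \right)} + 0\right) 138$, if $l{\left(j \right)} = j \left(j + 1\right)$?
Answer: $5796$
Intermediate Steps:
$l{\left(j \right)} = j \left(1 + j\right)$
$1 \left(l{\left(6 \right)} + 0\right) 138 = 1 \left(6 \left(1 + 6\right) + 0\right) 138 = 1 \left(6 \cdot 7 + 0\right) 138 = 1 \left(42 + 0\right) 138 = 1 \cdot 42 \cdot 138 = 42 \cdot 138 = 5796$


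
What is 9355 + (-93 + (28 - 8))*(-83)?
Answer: 15414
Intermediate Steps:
9355 + (-93 + (28 - 8))*(-83) = 9355 + (-93 + 20)*(-83) = 9355 - 73*(-83) = 9355 + 6059 = 15414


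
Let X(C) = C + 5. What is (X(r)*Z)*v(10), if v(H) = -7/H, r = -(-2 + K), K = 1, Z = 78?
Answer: -1638/5 ≈ -327.60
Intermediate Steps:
r = 1 (r = -(-2 + 1) = -1*(-1) = 1)
X(C) = 5 + C
(X(r)*Z)*v(10) = ((5 + 1)*78)*(-7/10) = (6*78)*(-7*⅒) = 468*(-7/10) = -1638/5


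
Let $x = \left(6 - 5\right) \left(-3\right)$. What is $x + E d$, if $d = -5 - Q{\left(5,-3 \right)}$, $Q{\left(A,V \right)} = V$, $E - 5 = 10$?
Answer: $-33$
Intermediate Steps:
$E = 15$ ($E = 5 + 10 = 15$)
$x = -3$ ($x = 1 \left(-3\right) = -3$)
$d = -2$ ($d = -5 - -3 = -5 + 3 = -2$)
$x + E d = -3 + 15 \left(-2\right) = -3 - 30 = -33$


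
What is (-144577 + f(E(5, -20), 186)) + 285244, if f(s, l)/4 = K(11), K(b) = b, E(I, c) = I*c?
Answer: 140711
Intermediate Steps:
f(s, l) = 44 (f(s, l) = 4*11 = 44)
(-144577 + f(E(5, -20), 186)) + 285244 = (-144577 + 44) + 285244 = -144533 + 285244 = 140711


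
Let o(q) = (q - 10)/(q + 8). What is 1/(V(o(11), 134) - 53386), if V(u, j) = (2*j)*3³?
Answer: -1/46150 ≈ -2.1668e-5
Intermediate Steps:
o(q) = (-10 + q)/(8 + q)
V(u, j) = 54*j (V(u, j) = (2*j)*27 = 54*j)
1/(V(o(11), 134) - 53386) = 1/(54*134 - 53386) = 1/(7236 - 53386) = 1/(-46150) = -1/46150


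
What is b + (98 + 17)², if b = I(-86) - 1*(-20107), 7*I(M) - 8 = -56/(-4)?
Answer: 233346/7 ≈ 33335.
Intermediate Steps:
I(M) = 22/7 (I(M) = 8/7 + (-56/(-4))/7 = 8/7 + (-56*(-¼))/7 = 8/7 + (⅐)*14 = 8/7 + 2 = 22/7)
b = 140771/7 (b = 22/7 - 1*(-20107) = 22/7 + 20107 = 140771/7 ≈ 20110.)
b + (98 + 17)² = 140771/7 + (98 + 17)² = 140771/7 + 115² = 140771/7 + 13225 = 233346/7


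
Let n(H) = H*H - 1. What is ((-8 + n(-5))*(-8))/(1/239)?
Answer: -30592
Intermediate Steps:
n(H) = -1 + H² (n(H) = H² - 1 = -1 + H²)
((-8 + n(-5))*(-8))/(1/239) = ((-8 + (-1 + (-5)²))*(-8))/(1/239) = ((-8 + (-1 + 25))*(-8))/(1/239) = ((-8 + 24)*(-8))*239 = (16*(-8))*239 = -128*239 = -30592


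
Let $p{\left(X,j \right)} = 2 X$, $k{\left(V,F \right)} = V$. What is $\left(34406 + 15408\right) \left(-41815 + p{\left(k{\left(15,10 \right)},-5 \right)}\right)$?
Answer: $-2081477990$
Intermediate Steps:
$\left(34406 + 15408\right) \left(-41815 + p{\left(k{\left(15,10 \right)},-5 \right)}\right) = \left(34406 + 15408\right) \left(-41815 + 2 \cdot 15\right) = 49814 \left(-41815 + 30\right) = 49814 \left(-41785\right) = -2081477990$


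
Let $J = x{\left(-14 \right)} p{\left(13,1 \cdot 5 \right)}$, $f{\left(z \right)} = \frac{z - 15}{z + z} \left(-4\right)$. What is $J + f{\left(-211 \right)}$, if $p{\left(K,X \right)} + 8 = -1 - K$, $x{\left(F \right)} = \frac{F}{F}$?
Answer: $- \frac{5094}{211} \approx -24.142$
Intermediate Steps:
$x{\left(F \right)} = 1$
$p{\left(K,X \right)} = -9 - K$ ($p{\left(K,X \right)} = -8 - \left(1 + K\right) = -9 - K$)
$f{\left(z \right)} = - \frac{2 \left(-15 + z\right)}{z}$ ($f{\left(z \right)} = \frac{-15 + z}{2 z} \left(-4\right) = - \frac{2 \left(-15 + z\right)}{z}$)
$J = -22$ ($J = 1 \left(-9 - 13\right) = 1 \left(-22\right) = -22$)
$J + f{\left(-211 \right)} = -22 - \left(2 - \frac{30}{-211}\right) = -22 + \left(-2 + 30 \left(- \frac{1}{211}\right)\right) = -22 - \frac{452}{211} = - \frac{5094}{211}$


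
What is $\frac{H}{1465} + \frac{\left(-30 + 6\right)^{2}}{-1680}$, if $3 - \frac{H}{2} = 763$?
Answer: $- \frac{14156}{10255} \approx -1.3804$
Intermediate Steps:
$H = -1520$ ($H = 6 - 1526 = -1520$)
$\frac{H}{1465} + \frac{\left(-30 + 6\right)^{2}}{-1680} = - \frac{1520}{1465} + \frac{\left(-30 + 6\right)^{2}}{-1680} = \left(-1520\right) \frac{1}{1465} + \left(-24\right)^{2} \left(- \frac{1}{1680}\right) = - \frac{304}{293} + 576 \left(- \frac{1}{1680}\right) = - \frac{304}{293} - \frac{12}{35} = - \frac{14156}{10255}$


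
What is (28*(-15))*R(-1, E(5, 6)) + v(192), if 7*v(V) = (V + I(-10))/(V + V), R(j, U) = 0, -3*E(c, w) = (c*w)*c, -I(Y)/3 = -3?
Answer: 67/896 ≈ 0.074777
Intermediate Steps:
I(Y) = 9 (I(Y) = -3*(-3) = 9)
E(c, w) = -w*c**2/3 (E(c, w) = -c*w*c/3 = -w*c**2/3)
v(V) = (9 + V)/(14*V) (v(V) = ((V + 9)/(V + V))/7 = ((9 + V)/((2*V)))/7 = ((9 + V)*(1/(2*V)))/7 = ((9 + V)/(2*V))/7 = (9 + V)/(14*V))
(28*(-15))*R(-1, E(5, 6)) + v(192) = (28*(-15))*0 + (1/14)*(9 + 192)/192 = -420*0 + (1/14)*(1/192)*201 = 0 + 67/896 = 67/896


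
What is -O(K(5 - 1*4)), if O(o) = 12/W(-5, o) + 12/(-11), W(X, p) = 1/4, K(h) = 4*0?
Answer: -516/11 ≈ -46.909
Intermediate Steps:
K(h) = 0
W(X, p) = 1/4
O(o) = 516/11 (O(o) = 12/(1/4) + 12/(-11) = 12*4 + 12*(-1/11) = 48 - 12/11 = 516/11)
-O(K(5 - 1*4)) = -1*516/11 = -516/11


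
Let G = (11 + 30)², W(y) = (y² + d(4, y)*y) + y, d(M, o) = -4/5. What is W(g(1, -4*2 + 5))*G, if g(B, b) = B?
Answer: 10086/5 ≈ 2017.2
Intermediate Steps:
d(M, o) = -⅘ (d(M, o) = -4*⅕ = -⅘)
W(y) = y² + y/5 (W(y) = (y² - 4*y/5) + y = y² + y/5)
G = 1681 (G = 41² = 1681)
W(g(1, -4*2 + 5))*G = (1*(⅕ + 1))*1681 = (1*(6/5))*1681 = (6/5)*1681 = 10086/5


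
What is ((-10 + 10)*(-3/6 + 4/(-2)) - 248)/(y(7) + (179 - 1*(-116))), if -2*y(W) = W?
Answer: -496/583 ≈ -0.85077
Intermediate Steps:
y(W) = -W/2
((-10 + 10)*(-3/6 + 4/(-2)) - 248)/(y(7) + (179 - 1*(-116))) = ((-10 + 10)*(-3/6 + 4/(-2)) - 248)/(-½*7 + (179 - 1*(-116))) = (0*(-3*⅙ + 4*(-½)) - 248)/(-7/2 + (179 + 116)) = (0*(-½ - 2) - 248)/(-7/2 + 295) = (0*(-5/2) - 248)/(583/2) = (0 - 248)*(2/583) = -248*2/583 = -496/583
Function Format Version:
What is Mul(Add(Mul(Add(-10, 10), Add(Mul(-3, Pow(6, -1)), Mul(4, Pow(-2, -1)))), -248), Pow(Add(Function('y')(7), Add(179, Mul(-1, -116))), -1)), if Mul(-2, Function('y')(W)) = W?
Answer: Rational(-496, 583) ≈ -0.85077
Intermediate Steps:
Function('y')(W) = Mul(Rational(-1, 2), W)
Mul(Add(Mul(Add(-10, 10), Add(Mul(-3, Pow(6, -1)), Mul(4, Pow(-2, -1)))), -248), Pow(Add(Function('y')(7), Add(179, Mul(-1, -116))), -1)) = Mul(Add(Mul(Add(-10, 10), Add(Mul(-3, Pow(6, -1)), Mul(4, Pow(-2, -1)))), -248), Pow(Add(Mul(Rational(-1, 2), 7), Add(179, Mul(-1, -116))), -1)) = Mul(Add(Mul(0, Add(Mul(-3, Rational(1, 6)), Mul(4, Rational(-1, 2)))), -248), Pow(Add(Rational(-7, 2), Add(179, 116)), -1)) = Mul(Add(Mul(0, Add(Rational(-1, 2), -2)), -248), Pow(Add(Rational(-7, 2), 295), -1)) = Mul(Add(Mul(0, Rational(-5, 2)), -248), Pow(Rational(583, 2), -1)) = Mul(Add(0, -248), Rational(2, 583)) = Mul(-248, Rational(2, 583)) = Rational(-496, 583)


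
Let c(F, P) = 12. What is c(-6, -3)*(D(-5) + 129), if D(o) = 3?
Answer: 1584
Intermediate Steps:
c(-6, -3)*(D(-5) + 129) = 12*(3 + 129) = 12*132 = 1584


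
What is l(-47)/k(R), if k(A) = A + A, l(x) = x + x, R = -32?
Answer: 47/32 ≈ 1.4688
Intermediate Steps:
l(x) = 2*x
k(A) = 2*A
l(-47)/k(R) = (2*(-47))/((2*(-32))) = -94/(-64) = -94*(-1/64) = 47/32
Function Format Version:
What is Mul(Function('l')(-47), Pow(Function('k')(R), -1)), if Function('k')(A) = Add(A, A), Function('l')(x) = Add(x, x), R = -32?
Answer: Rational(47, 32) ≈ 1.4688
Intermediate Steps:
Function('l')(x) = Mul(2, x)
Function('k')(A) = Mul(2, A)
Mul(Function('l')(-47), Pow(Function('k')(R), -1)) = Mul(Mul(2, -47), Pow(Mul(2, -32), -1)) = Mul(-94, Pow(-64, -1)) = Mul(-94, Rational(-1, 64)) = Rational(47, 32)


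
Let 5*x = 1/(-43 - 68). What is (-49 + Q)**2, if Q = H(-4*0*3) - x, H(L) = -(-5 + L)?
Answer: 596287561/308025 ≈ 1935.8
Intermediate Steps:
x = -1/555 (x = 1/(5*(-43 - 68)) = (1/5)/(-111) = (1/5)*(-1/111) = -1/555 ≈ -0.0018018)
H(L) = 5 - L
Q = 2776/555 (Q = (5 - (-4*0)*3) - 1*(-1/555) = (5 - 0*3) + 1/555 = (5 - 1*0) + 1/555 = (5 + 0) + 1/555 = 5 + 1/555 = 2776/555 ≈ 5.0018)
(-49 + Q)**2 = (-49 + 2776/555)**2 = (-24419/555)**2 = 596287561/308025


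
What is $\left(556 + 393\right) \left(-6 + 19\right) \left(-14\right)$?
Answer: $-172718$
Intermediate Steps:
$\left(556 + 393\right) \left(-6 + 19\right) \left(-14\right) = 949 \cdot 13 \left(-14\right) = 949 \left(-182\right) = -172718$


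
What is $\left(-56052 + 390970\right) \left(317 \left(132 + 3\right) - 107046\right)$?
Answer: $-21518816418$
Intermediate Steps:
$\left(-56052 + 390970\right) \left(317 \left(132 + 3\right) - 107046\right) = 334918 \left(317 \cdot 135 - 107046\right) = 334918 \left(42795 - 107046\right) = 334918 \left(-64251\right) = -21518816418$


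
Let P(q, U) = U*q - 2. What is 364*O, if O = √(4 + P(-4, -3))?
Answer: 364*√14 ≈ 1362.0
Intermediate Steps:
P(q, U) = -2 + U*q
O = √14 (O = √(4 + (-2 - 3*(-4))) = √(4 + (-2 + 12)) = √(4 + 10) = √14 ≈ 3.7417)
364*O = 364*√14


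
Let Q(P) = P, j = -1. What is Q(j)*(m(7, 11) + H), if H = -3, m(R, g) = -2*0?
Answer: 3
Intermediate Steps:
m(R, g) = 0
Q(j)*(m(7, 11) + H) = -(0 - 3) = -1*(-3) = 3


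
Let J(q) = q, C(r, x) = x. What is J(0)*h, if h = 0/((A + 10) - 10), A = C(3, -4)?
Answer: 0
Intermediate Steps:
A = -4
h = 0 (h = 0/((-4 + 10) - 10) = 0/(6 - 10) = 0/(-4) = 0*(-¼) = 0)
J(0)*h = 0*0 = 0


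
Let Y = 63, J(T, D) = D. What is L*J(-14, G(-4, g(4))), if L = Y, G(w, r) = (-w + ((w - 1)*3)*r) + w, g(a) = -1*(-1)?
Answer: -945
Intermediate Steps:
g(a) = 1
G(w, r) = r*(-3 + 3*w) (G(w, r) = (-w + ((-1 + w)*3)*r) + w = (-w + (-3 + 3*w)*r) + w = (-w + r*(-3 + 3*w)) + w = r*(-3 + 3*w))
L = 63
L*J(-14, G(-4, g(4))) = 63*(3*1*(-1 - 4)) = 63*(3*1*(-5)) = 63*(-15) = -945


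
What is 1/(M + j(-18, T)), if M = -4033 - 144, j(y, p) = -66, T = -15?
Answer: -1/4243 ≈ -0.00023568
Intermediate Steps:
M = -4177
1/(M + j(-18, T)) = 1/(-4177 - 66) = 1/(-4243) = -1/4243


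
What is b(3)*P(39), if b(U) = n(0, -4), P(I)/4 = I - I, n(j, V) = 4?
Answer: 0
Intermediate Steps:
P(I) = 0 (P(I) = 4*(I - I) = 4*0 = 0)
b(U) = 4
b(3)*P(39) = 4*0 = 0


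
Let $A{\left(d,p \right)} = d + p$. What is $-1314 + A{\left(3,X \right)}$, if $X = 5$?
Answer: $-1306$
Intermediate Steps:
$-1314 + A{\left(3,X \right)} = -1314 + \left(3 + 5\right) = -1314 + 8 = -1306$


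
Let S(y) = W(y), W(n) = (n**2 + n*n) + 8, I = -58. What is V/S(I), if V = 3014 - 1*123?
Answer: 2891/6736 ≈ 0.42919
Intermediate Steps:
W(n) = 8 + 2*n**2 (W(n) = (n**2 + n**2) + 8 = 2*n**2 + 8 = 8 + 2*n**2)
S(y) = 8 + 2*y**2
V = 2891 (V = 3014 - 123 = 2891)
V/S(I) = 2891/(8 + 2*(-58)**2) = 2891/(8 + 2*3364) = 2891/(8 + 6728) = 2891/6736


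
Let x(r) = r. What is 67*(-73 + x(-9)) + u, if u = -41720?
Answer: -47214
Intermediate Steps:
67*(-73 + x(-9)) + u = 67*(-73 - 9) - 41720 = 67*(-82) - 41720 = -5494 - 41720 = -47214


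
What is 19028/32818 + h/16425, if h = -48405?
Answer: -42534013/17967855 ≈ -2.3672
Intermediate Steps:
19028/32818 + h/16425 = 19028/32818 - 48405/16425 = 19028*(1/32818) - 48405*1/16425 = 9514/16409 - 3227/1095 = -42534013/17967855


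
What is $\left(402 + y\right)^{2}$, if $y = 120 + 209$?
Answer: $534361$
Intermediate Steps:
$y = 329$
$\left(402 + y\right)^{2} = \left(402 + 329\right)^{2} = 731^{2} = 534361$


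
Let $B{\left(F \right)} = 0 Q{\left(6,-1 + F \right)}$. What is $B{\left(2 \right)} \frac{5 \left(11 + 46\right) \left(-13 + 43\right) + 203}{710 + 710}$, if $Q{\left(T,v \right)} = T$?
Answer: $0$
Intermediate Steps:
$B{\left(F \right)} = 0$ ($B{\left(F \right)} = 0 \cdot 6 = 0$)
$B{\left(2 \right)} \frac{5 \left(11 + 46\right) \left(-13 + 43\right) + 203}{710 + 710} = 0 \frac{5 \left(11 + 46\right) \left(-13 + 43\right) + 203}{710 + 710} = 0 \frac{5 \cdot 57 \cdot 30 + 203}{1420} = 0 \left(5 \cdot 1710 + 203\right) \frac{1}{1420} = 0 \left(8550 + 203\right) \frac{1}{1420} = 0 \cdot 8753 \cdot \frac{1}{1420} = 0 \cdot \frac{8753}{1420} = 0$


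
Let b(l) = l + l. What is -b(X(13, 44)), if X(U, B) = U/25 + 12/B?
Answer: -436/275 ≈ -1.5855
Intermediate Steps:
X(U, B) = 12/B + U/25 (X(U, B) = U*(1/25) + 12/B = U/25 + 12/B = 12/B + U/25)
b(l) = 2*l
-b(X(13, 44)) = -2*(12/44 + (1/25)*13) = -2*(12*(1/44) + 13/25) = -2*(3/11 + 13/25) = -2*218/275 = -1*436/275 = -436/275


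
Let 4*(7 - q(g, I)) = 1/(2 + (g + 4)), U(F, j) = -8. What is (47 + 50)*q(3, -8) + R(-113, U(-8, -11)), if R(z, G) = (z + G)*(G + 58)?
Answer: -193453/36 ≈ -5373.7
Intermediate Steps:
q(g, I) = 7 - 1/(4*(6 + g)) (q(g, I) = 7 - 1/(4*(2 + (g + 4))) = 7 - 1/(4*(2 + (4 + g))) = 7 - 1/(4*(6 + g)))
R(z, G) = (58 + G)*(G + z) (R(z, G) = (G + z)*(58 + G) = (58 + G)*(G + z))
(47 + 50)*q(3, -8) + R(-113, U(-8, -11)) = (47 + 50)*((167 + 28*3)/(4*(6 + 3))) + ((-8)² + 58*(-8) + 58*(-113) - 8*(-113)) = 97*((¼)*(167 + 84)/9) + (64 - 464 - 6554 + 904) = 97*((¼)*(⅑)*251) - 6050 = 97*(251/36) - 6050 = 24347/36 - 6050 = -193453/36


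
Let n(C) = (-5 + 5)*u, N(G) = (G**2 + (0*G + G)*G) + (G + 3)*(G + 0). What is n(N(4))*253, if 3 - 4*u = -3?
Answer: 0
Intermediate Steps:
u = 3/2 (u = 3/4 - 1/4*(-3) = 3/4 + 3/4 = 3/2 ≈ 1.5000)
N(G) = 2*G**2 + G*(3 + G) (N(G) = (G**2 + (0 + G)*G) + (3 + G)*G = (G**2 + G*G) + G*(3 + G) = (G**2 + G**2) + G*(3 + G) = 2*G**2 + G*(3 + G))
n(C) = 0 (n(C) = (-5 + 5)*(3/2) = 0*(3/2) = 0)
n(N(4))*253 = 0*253 = 0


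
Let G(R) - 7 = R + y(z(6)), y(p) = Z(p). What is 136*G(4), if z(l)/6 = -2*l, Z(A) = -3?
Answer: 1088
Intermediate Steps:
z(l) = -12*l (z(l) = 6*(-2*l) = -12*l)
y(p) = -3
G(R) = 4 + R (G(R) = 7 + (R - 3) = 7 + (-3 + R) = 4 + R)
136*G(4) = 136*(4 + 4) = 136*8 = 1088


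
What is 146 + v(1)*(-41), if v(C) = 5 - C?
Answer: -18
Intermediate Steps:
146 + v(1)*(-41) = 146 + (5 - 1*1)*(-41) = 146 + (5 - 1)*(-41) = 146 + 4*(-41) = 146 - 164 = -18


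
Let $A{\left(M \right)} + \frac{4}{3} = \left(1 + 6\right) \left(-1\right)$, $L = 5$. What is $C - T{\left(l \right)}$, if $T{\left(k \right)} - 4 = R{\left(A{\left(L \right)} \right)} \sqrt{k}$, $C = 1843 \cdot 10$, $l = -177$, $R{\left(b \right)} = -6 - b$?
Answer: $18426 - \frac{7 i \sqrt{177}}{3} \approx 18426.0 - 31.043 i$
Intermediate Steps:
$A{\left(M \right)} = - \frac{25}{3}$ ($A{\left(M \right)} = - \frac{4}{3} + \left(1 + 6\right) \left(-1\right) = - \frac{4}{3} + 7 \left(-1\right) = - \frac{4}{3} - 7 = - \frac{25}{3}$)
$C = 18430$
$T{\left(k \right)} = 4 + \frac{7 \sqrt{k}}{3}$ ($T{\left(k \right)} = 4 + \left(-6 - - \frac{25}{3}\right) \sqrt{k} = 4 + \left(-6 + \frac{25}{3}\right) \sqrt{k} = 4 + \frac{7 \sqrt{k}}{3}$)
$C - T{\left(l \right)} = 18430 - \left(4 + \frac{7 \sqrt{-177}}{3}\right) = 18430 - \left(4 + \frac{7 i \sqrt{177}}{3}\right) = 18426 - \frac{7 i \sqrt{177}}{3}$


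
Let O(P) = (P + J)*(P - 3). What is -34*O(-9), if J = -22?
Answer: -12648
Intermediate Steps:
O(P) = (-22 + P)*(-3 + P) (O(P) = (P - 22)*(P - 3) = (-22 + P)*(-3 + P))
-34*O(-9) = -34*(66 + (-9)**2 - 25*(-9)) = -34*(66 + 81 + 225) = -34*372 = -12648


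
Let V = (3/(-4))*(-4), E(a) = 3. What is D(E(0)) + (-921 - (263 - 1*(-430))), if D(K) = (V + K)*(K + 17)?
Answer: -1494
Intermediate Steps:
V = 3 (V = (3*(-¼))*(-4) = -¾*(-4) = 3)
D(K) = (3 + K)*(17 + K) (D(K) = (3 + K)*(K + 17) = (3 + K)*(17 + K))
D(E(0)) + (-921 - (263 - 1*(-430))) = (51 + 3² + 20*3) + (-921 - (263 - 1*(-430))) = (51 + 9 + 60) + (-921 - (263 + 430)) = 120 + (-921 - 1*693) = 120 + (-921 - 693) = 120 - 1614 = -1494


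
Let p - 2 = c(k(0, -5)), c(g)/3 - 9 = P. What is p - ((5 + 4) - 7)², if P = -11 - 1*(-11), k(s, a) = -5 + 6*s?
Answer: 25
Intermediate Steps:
P = 0 (P = -11 + 11 = 0)
c(g) = 27 (c(g) = 27 + 3*0 = 27 + 0 = 27)
p = 29 (p = 2 + 27 = 29)
p - ((5 + 4) - 7)² = 29 - ((5 + 4) - 7)² = 29 - (9 - 7)² = 29 - 1*2² = 29 - 1*4 = 29 - 4 = 25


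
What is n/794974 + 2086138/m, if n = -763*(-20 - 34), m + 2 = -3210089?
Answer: -763081650515/1275969441317 ≈ -0.59804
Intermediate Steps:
m = -3210091 (m = -2 - 3210089 = -3210091)
n = 41202 (n = -763*(-54) = 41202)
n/794974 + 2086138/m = 41202/794974 + 2086138/(-3210091) = 41202*(1/794974) + 2086138*(-1/3210091) = 20601/397487 - 2086138/3210091 = -763081650515/1275969441317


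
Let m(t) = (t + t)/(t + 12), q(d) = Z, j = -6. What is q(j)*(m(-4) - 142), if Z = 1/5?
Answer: -143/5 ≈ -28.600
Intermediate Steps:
Z = ⅕ ≈ 0.20000
q(d) = ⅕
m(t) = 2*t/(12 + t) (m(t) = (2*t)/(12 + t) = 2*t/(12 + t))
q(j)*(m(-4) - 142) = (2*(-4)/(12 - 4) - 142)/5 = (2*(-4)/8 - 142)/5 = (2*(-4)*(⅛) - 142)/5 = (-1 - 142)/5 = (⅕)*(-143) = -143/5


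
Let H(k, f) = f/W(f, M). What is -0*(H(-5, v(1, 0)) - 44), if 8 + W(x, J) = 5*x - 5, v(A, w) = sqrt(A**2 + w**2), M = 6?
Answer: 0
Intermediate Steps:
W(x, J) = -13 + 5*x (W(x, J) = -8 + (5*x - 5) = -8 + (-5 + 5*x) = -13 + 5*x)
H(k, f) = f/(-13 + 5*f)
-0*(H(-5, v(1, 0)) - 44) = -0*(sqrt(1**2 + 0**2)/(-13 + 5*sqrt(1**2 + 0**2)) - 44) = -0*(sqrt(1 + 0)/(-13 + 5*sqrt(1 + 0)) - 44) = -0*(sqrt(1)/(-13 + 5*sqrt(1)) - 44) = -0*(1/(-13 + 5*1) - 44) = -0*(1/(-13 + 5) - 44) = -0*(1/(-8) - 44) = -0*(1*(-1/8) - 44) = -0*(-1/8 - 44) = -0*(-353)/8 = -1*0 = 0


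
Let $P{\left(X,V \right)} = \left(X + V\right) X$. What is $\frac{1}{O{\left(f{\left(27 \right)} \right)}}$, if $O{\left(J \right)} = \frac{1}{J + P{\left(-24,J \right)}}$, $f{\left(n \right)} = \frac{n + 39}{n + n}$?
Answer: $\frac{4931}{9} \approx 547.89$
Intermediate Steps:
$f{\left(n \right)} = \frac{39 + n}{2 n}$
$P{\left(X,V \right)} = X \left(V + X\right)$ ($P{\left(X,V \right)} = \left(V + X\right) X = X \left(V + X\right)$)
$O{\left(J \right)} = \frac{1}{576 - 23 J}$ ($O{\left(J \right)} = \frac{1}{J - 24 \left(J - 24\right)} = \frac{1}{J - 24 \left(-24 + J\right)} = \frac{1}{J - \left(-576 + 24 J\right)} = \frac{1}{576 - 23 J}$)
$\frac{1}{O{\left(f{\left(27 \right)} \right)}} = \frac{1}{\frac{1}{576 - 23 \frac{39 + 27}{2 \cdot 27}}} = \frac{1}{\frac{1}{576 - 23 \cdot \frac{1}{2} \cdot \frac{1}{27} \cdot 66}} = \frac{1}{\frac{1}{576 - \frac{253}{9}}} = \frac{1}{\frac{1}{\frac{4931}{9}}} = \frac{1}{\frac{9}{4931}} = \frac{4931}{9}$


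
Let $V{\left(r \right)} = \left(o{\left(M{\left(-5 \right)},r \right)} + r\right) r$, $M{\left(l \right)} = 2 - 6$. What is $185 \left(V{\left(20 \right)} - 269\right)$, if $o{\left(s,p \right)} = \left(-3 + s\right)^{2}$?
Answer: $205535$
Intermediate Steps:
$M{\left(l \right)} = -4$ ($M{\left(l \right)} = 2 - 6 = -4$)
$V{\left(r \right)} = r \left(49 + r\right)$ ($V{\left(r \right)} = \left(\left(-3 - 4\right)^{2} + r\right) r = \left(\left(-7\right)^{2} + r\right) r = \left(49 + r\right) r = r \left(49 + r\right)$)
$185 \left(V{\left(20 \right)} - 269\right) = 185 \left(20 \left(49 + 20\right) - 269\right) = 185 \left(20 \cdot 69 - 269\right) = 185 \left(1380 - 269\right) = 185 \cdot 1111 = 205535$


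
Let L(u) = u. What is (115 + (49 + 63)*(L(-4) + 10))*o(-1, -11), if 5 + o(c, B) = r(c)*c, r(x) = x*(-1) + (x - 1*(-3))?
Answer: -6296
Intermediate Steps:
r(x) = 3 (r(x) = -x + (x + 3) = -x + (3 + x) = 3)
o(c, B) = -5 + 3*c
(115 + (49 + 63)*(L(-4) + 10))*o(-1, -11) = (115 + (49 + 63)*(-4 + 10))*(-5 + 3*(-1)) = (115 + 112*6)*(-5 - 3) = (115 + 672)*(-8) = 787*(-8) = -6296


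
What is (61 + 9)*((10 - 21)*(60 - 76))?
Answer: 12320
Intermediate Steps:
(61 + 9)*((10 - 21)*(60 - 76)) = 70*(-11*(-16)) = 70*176 = 12320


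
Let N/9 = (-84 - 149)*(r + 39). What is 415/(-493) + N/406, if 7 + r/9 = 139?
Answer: -43747133/6902 ≈ -6338.3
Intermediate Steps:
r = 1188 (r = -63 + 9*139 = -63 + 1251 = 1188)
N = -2573019 (N = 9*((-84 - 149)*(1188 + 39)) = 9*(-233*1227) = 9*(-285891) = -2573019)
415/(-493) + N/406 = 415/(-493) - 2573019/406 = 415*(-1/493) - 2573019*1/406 = -415/493 - 2573019/406 = -43747133/6902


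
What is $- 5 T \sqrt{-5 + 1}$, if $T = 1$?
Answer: $- 10 i \approx - 10.0 i$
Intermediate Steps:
$- 5 T \sqrt{-5 + 1} = \left(-5\right) 1 \sqrt{-5 + 1} = - 5 \sqrt{-4} = - 5 \cdot 2 i = - 10 i$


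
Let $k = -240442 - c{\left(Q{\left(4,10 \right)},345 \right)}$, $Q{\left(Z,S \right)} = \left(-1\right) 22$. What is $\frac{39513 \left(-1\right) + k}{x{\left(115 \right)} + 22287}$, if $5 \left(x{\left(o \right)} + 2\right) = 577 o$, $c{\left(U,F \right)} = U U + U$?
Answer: $- \frac{280417}{35556} \approx -7.8866$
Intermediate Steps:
$Q{\left(Z,S \right)} = -22$
$c{\left(U,F \right)} = U + U^{2}$ ($c{\left(U,F \right)} = U^{2} + U = U + U^{2}$)
$k = -240904$ ($k = -240442 - - 22 \left(1 - 22\right) = -240442 - \left(-22\right) \left(-21\right) = -240442 - 462 = -240904$)
$x{\left(o \right)} = -2 + \frac{577 o}{5}$
$\frac{39513 \left(-1\right) + k}{x{\left(115 \right)} + 22287} = \frac{39513 \left(-1\right) - 240904}{\left(-2 + \frac{577}{5} \cdot 115\right) + 22287} = \frac{-39513 - 240904}{\left(-2 + 13271\right) + 22287} = - \frac{280417}{13269 + 22287} = - \frac{280417}{35556}$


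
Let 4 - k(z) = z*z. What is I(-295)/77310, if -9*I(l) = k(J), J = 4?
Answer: 2/115965 ≈ 1.7247e-5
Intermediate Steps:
k(z) = 4 - z² (k(z) = 4 - z*z = 4 - z²)
I(l) = 4/3 (I(l) = -(4 - 1*4²)/9 = -(4 - 1*16)/9 = -(4 - 16)/9 = -⅑*(-12) = 4/3)
I(-295)/77310 = (4/3)/77310 = (4/3)*(1/77310) = 2/115965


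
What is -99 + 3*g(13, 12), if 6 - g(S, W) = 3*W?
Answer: -189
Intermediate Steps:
g(S, W) = 6 - 3*W
-99 + 3*g(13, 12) = -99 + 3*(6 - 3*12) = -99 + 3*(6 - 36) = -99 + 3*(-30) = -99 - 90 = -189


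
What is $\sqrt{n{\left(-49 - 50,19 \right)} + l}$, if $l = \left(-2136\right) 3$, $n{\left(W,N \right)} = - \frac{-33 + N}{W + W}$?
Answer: $\frac{i \sqrt{6978389}}{33} \approx 80.05 i$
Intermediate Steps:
$n{\left(W,N \right)} = - \frac{-33 + N}{2 W}$
$l = -6408$
$\sqrt{n{\left(-49 - 50,19 \right)} + l} = \sqrt{\frac{33 - 19}{2 \left(-49 - 50\right)} - 6408} = \sqrt{\frac{33 - 19}{2 \left(-99\right)} - 6408} = \sqrt{\frac{1}{2} \left(- \frac{1}{99}\right) 14 - 6408} = \sqrt{- \frac{7}{99} - 6408} = \sqrt{- \frac{634399}{99}} = \frac{i \sqrt{6978389}}{33}$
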